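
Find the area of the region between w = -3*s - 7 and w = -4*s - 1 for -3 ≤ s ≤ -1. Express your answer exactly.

16

On [-3, -1], (-3*s - 7) - (-4*s - 1) = s - 6 is ≤ 0 throughout, so the area is a single integral of |s - 6|.
∫[-3,-1] (s - 6) ds = -16; the area of that piece is 16.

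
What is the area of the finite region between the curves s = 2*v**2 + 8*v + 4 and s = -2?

8/3

Both boundary curves give s as a function of v, so integrate with respect to v. Setting them equal: 2*v**2 + 8*v + 6 = 0, i.e. 2*(v + 1)*(v + 3) = 0, so they meet at v = -3, -1.
For v in [-3, -1], s = 2*v**2 + 8*v + 4 is on the left; area = ∫[-3,-1] (-(2*v**2 + 8*v + 6)) dv = 8/3.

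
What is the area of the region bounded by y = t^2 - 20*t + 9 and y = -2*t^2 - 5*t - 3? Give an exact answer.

Set the curves equal: t^2 - 20*t + 9 = -2*t^2 - 5*t - 3, so 3*t^2 - 15*t + 12 = 0, which factors as 3*(t - 4)*(t - 1) = 0. The curves meet at t = 1, 4.
On [1, 4], y = -2*t^2 - 5*t - 3 is on top; that piece has area ∫[1,4] (-(3*t^2 - 15*t + 12)) dt = 27/2.

27/2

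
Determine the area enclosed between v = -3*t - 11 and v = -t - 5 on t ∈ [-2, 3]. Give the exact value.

35

On [-2, 3], (-3*t - 11) - (-t - 5) = -2*t - 6 is ≤ 0 throughout, so the area is a single integral of |-2*t - 6|.
∫[-2,3] (-2*t - 6) dt = -35; the area of that piece is 35.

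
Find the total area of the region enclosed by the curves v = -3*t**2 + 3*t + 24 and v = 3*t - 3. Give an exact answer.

Set the curves equal: -3*t**2 + 3*t + 24 = 3*t - 3, so -3*t**2 + 27 = 0, which factors as -3*(t - 3)*(t + 3) = 0. The curves meet at t = -3, 3.
On [-3, 3], v = -3*t**2 + 3*t + 24 is on top; that piece has area ∫[-3,3] (-3*t**2 + 27) dt = 108.

108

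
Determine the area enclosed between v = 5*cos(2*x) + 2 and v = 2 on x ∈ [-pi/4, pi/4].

5

On [-pi/4, pi/4], (5*cos(2*x) + 2) - (2) = 5*cos(2*x) is ≥ 0 throughout, so the area is a single integral of |5*cos(2*x)|.
∫[-pi/4,pi/4] (5*cos(2*x)) dx = 5.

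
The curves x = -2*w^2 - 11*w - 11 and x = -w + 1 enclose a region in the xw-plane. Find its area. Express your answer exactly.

Both boundary curves give x as a function of w, so integrate with respect to w. Setting them equal: -2*w^2 - 10*w - 12 = 0, i.e. -2*(w + 2)*(w + 3) = 0, so they meet at w = -3, -2.
For w in [-3, -2], x = -2*w^2 - 11*w - 11 is on the right; area = ∫[-3,-2] (-2*w^2 - 10*w - 12) dw = 1/3.

1/3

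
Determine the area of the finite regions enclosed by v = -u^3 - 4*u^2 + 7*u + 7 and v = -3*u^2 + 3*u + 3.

Set the curves equal: -u^3 - 4*u^2 + 7*u + 7 = -3*u^2 + 3*u + 3, so -u^3 - u^2 + 4*u + 4 = 0, which factors as -(u - 2)*(u + 1)*(u + 2) = 0. The curves meet at u = -2, -1, 2.
On [-2, -1], v = -3*u^2 + 3*u + 3 is on top; that piece has area ∫[-2,-1] (-(-u^3 - u^2 + 4*u + 4)) du = 7/12.
On [-1, 2], v = -u^3 - 4*u^2 + 7*u + 7 is on top; that piece has area ∫[-1,2] (-u^3 - u^2 + 4*u + 4) du = 45/4.
Total enclosed area = 7/12 + 45/4 = 71/6.

71/6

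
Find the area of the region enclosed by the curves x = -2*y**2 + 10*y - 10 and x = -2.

9

Both boundary curves give x as a function of y, so integrate with respect to y. Setting them equal: -2*y**2 + 10*y - 8 = 0, i.e. -2*(y - 4)*(y - 1) = 0, so they meet at y = 1, 4.
For y in [1, 4], x = -2*y**2 + 10*y - 10 is on the right; area = ∫[1,4] (-2*y**2 + 10*y - 8) dy = 9.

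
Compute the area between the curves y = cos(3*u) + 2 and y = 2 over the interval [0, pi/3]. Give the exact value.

The difference (cos(3*u) + 2) - (2) = cos(3*u) changes sign at u = pi/6 inside [0, pi/3], so split the integral there.
∫[0,pi/6] (cos(3*u)) du = 1/3.
∫[pi/6,pi/3] (cos(3*u)) du = -1/3; the area of that piece is 1/3.
Total area = 1/3 + 1/3 = 2/3.

2/3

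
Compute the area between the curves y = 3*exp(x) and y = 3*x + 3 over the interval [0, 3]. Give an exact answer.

-51/2 + 3*exp(3)

On [0, 3], (3*exp(x)) - (3*x + 3) = -3*x + 3*exp(x) - 3 is ≥ 0 throughout, so the area is a single integral of |-3*x + 3*exp(x) - 3|.
∫[0,3] (-3*x + 3*exp(x) - 3) dx = -51/2 + 3*exp(3).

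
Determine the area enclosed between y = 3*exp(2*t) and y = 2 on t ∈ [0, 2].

On [0, 2], (3*exp(2*t)) - (2) = 3*exp(2*t) - 2 is ≥ 0 throughout, so the area is a single integral of |3*exp(2*t) - 2|.
∫[0,2] (3*exp(2*t) - 2) dt = -11/2 + 3*exp(4)/2.

-11/2 + 3*exp(4)/2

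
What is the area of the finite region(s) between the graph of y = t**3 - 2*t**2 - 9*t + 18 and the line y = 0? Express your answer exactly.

The curve meets the t-axis where t**3 - 2*t**2 - 9*t + 18 = 0, i.e. (t - 3)*(t - 2)*(t + 3) = 0, at t = -3, 2, 3.
On [-3, 2] the curve lies above the axis; ∫[-3,2] (t**3 - 2*t**2 - 9*t + 18) dt = 875/12, giving area 875/12.
On [2, 3] the curve lies below the axis; ∫[2,3] (t**3 - 2*t**2 - 9*t + 18) dt = -11/12, giving area 11/12.
Total area = 875/12 + 11/12 = 443/6.

443/6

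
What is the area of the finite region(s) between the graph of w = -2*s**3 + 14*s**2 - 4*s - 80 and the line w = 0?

1741/6

The curve meets the s-axis where -2*s**3 + 14*s**2 - 4*s - 80 = 0, i.e. -2*(s - 5)*(s - 4)*(s + 2) = 0, at s = -2, 4, 5.
On [-2, 4] the curve lies below the axis; ∫[-2,4] (-2*s**3 + 14*s**2 - 4*s - 80) ds = -288, giving area 288.
On [4, 5] the curve lies above the axis; ∫[4,5] (-2*s**3 + 14*s**2 - 4*s - 80) ds = 13/6, giving area 13/6.
Total area = 288 + 13/6 = 1741/6.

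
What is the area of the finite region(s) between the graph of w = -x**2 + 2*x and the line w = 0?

4/3

The curve meets the x-axis where -x**2 + 2*x = 0, i.e. -x*(x - 2) = 0, at x = 0, 2.
On [0, 2] the curve lies above the axis; ∫[0,2] (-x**2 + 2*x) dx = 4/3, giving area 4/3.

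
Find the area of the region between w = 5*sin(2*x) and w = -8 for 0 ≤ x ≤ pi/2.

On [0, pi/2], (5*sin(2*x)) - (-8) = 5*sin(2*x) + 8 is ≥ 0 throughout, so the area is a single integral of |5*sin(2*x) + 8|.
∫[0,pi/2] (5*sin(2*x) + 8) dx = 5 + 4*pi.

5 + 4*pi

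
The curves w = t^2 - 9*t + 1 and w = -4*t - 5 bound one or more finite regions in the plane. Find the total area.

Set the curves equal: t^2 - 9*t + 1 = -4*t - 5, so t^2 - 5*t + 6 = 0, which factors as (t - 3)*(t - 2) = 0. The curves meet at t = 2, 3.
On [2, 3], w = -4*t - 5 is on top; that piece has area ∫[2,3] (-(t^2 - 5*t + 6)) dt = 1/6.

1/6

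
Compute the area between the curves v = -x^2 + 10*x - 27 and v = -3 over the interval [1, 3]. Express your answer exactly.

On [1, 3], (-x^2 + 10*x - 27) - (-3) = -x^2 + 10*x - 24 is ≤ 0 throughout, so the area is a single integral of |-x^2 + 10*x - 24|.
∫[1,3] (-x^2 + 10*x - 24) dx = -50/3; the area of that piece is 50/3.

50/3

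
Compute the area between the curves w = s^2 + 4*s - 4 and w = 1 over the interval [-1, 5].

The difference (s^2 + 4*s - 4) - (1) = s^2 + 4*s - 5 changes sign at s = 1 inside [-1, 5], so split the integral there.
∫[-1,1] (s^2 + 4*s - 5) ds = -28/3; the area of that piece is 28/3.
∫[1,5] (s^2 + 4*s - 5) ds = 208/3.
Total area = 28/3 + 208/3 = 236/3.

236/3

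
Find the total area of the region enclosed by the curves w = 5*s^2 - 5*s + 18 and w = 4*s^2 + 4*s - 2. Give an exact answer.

Set the curves equal: 5*s^2 - 5*s + 18 = 4*s^2 + 4*s - 2, so s^2 - 9*s + 20 = 0, which factors as (s - 5)*(s - 4) = 0. The curves meet at s = 4, 5.
On [4, 5], w = 4*s^2 + 4*s - 2 is on top; that piece has area ∫[4,5] (-(s^2 - 9*s + 20)) ds = 1/6.

1/6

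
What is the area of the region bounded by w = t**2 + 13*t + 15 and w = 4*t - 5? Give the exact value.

1/6

Set the curves equal: t**2 + 13*t + 15 = 4*t - 5, so t**2 + 9*t + 20 = 0, which factors as (t + 4)*(t + 5) = 0. The curves meet at t = -5, -4.
On [-5, -4], w = 4*t - 5 is on top; that piece has area ∫[-5,-4] (-(t**2 + 9*t + 20)) dt = 1/6.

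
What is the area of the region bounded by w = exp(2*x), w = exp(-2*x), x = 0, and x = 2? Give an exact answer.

-1 + exp(-4)/2 + exp(4)/2

On [0, 2], (exp(2*x)) - (exp(-2*x)) = exp(2*x) - exp(-2*x) is ≥ 0 throughout, so the area is a single integral of |exp(2*x) - exp(-2*x)|.
∫[0,2] (exp(2*x) - exp(-2*x)) dx = -1 + exp(-4)/2 + exp(4)/2.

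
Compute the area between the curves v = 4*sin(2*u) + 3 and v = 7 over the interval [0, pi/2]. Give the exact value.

-4 + 2*pi

On [0, pi/2], (4*sin(2*u) + 3) - (7) = 4*sin(2*u) - 4 is ≤ 0 throughout, so the area is a single integral of |4*sin(2*u) - 4|.
∫[0,pi/2] (4*sin(2*u) - 4) du = 4 - 2*pi; the area of that piece is -4 + 2*pi.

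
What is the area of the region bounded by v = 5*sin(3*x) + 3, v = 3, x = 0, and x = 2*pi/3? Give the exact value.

The difference (5*sin(3*x) + 3) - (3) = 5*sin(3*x) changes sign at x = pi/3 inside [0, 2*pi/3], so split the integral there.
∫[0,pi/3] (5*sin(3*x)) dx = 10/3.
∫[pi/3,2*pi/3] (5*sin(3*x)) dx = -10/3; the area of that piece is 10/3.
Total area = 10/3 + 10/3 = 20/3.

20/3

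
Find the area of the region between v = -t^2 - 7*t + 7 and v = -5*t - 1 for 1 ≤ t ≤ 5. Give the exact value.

116/3

The difference (-t^2 - 7*t + 7) - (-5*t - 1) = -t^2 - 2*t + 8 changes sign at t = 2 inside [1, 5], so split the integral there.
∫[1,2] (-t^2 - 2*t + 8) dt = 8/3.
∫[2,5] (-t^2 - 2*t + 8) dt = -36; the area of that piece is 36.
Total area = 8/3 + 36 = 116/3.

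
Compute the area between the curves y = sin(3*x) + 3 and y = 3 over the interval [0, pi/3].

2/3

On [0, pi/3], (sin(3*x) + 3) - (3) = sin(3*x) is ≥ 0 throughout, so the area is a single integral of |sin(3*x)|.
∫[0,pi/3] (sin(3*x)) dx = 2/3.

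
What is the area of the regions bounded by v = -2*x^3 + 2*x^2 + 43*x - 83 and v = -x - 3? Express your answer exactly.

Set the curves equal: -2*x^3 + 2*x^2 + 43*x - 83 = -x - 3, so -2*x^3 + 2*x^2 + 44*x - 80 = 0, which factors as -2*(x - 4)*(x - 2)*(x + 5) = 0. The curves meet at x = -5, 2, 4.
On [-5, 2], v = -x - 3 is on top; that piece has area ∫[-5,2] (-(-2*x^3 + 2*x^2 + 44*x - 80)) dx = 3773/6.
On [2, 4], v = -2*x^3 + 2*x^2 + 43*x - 83 is on top; that piece has area ∫[2,4] (-2*x^3 + 2*x^2 + 44*x - 80) dx = 64/3.
Total enclosed area = 3773/6 + 64/3 = 3901/6.

3901/6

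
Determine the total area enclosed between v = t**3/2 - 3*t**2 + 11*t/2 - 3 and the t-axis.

1/4

The curve meets the t-axis where t**3/2 - 3*t**2 + 11*t/2 - 3 = 0, i.e. (t - 3)*(t - 2)*(t - 1)/2 = 0, at t = 1, 2, 3.
On [1, 2] the curve lies above the axis; ∫[1,2] (t**3/2 - 3*t**2 + 11*t/2 - 3) dt = 1/8, giving area 1/8.
On [2, 3] the curve lies below the axis; ∫[2,3] (t**3/2 - 3*t**2 + 11*t/2 - 3) dt = -1/8, giving area 1/8.
Total area = 1/8 + 1/8 = 1/4.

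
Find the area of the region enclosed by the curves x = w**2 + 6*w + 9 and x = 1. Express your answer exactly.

4/3

Both boundary curves give x as a function of w, so integrate with respect to w. Setting them equal: w**2 + 6*w + 8 = 0, i.e. (w + 2)*(w + 4) = 0, so they meet at w = -4, -2.
For w in [-4, -2], x = w**2 + 6*w + 9 is on the left; area = ∫[-4,-2] (-(w**2 + 6*w + 8)) dw = 4/3.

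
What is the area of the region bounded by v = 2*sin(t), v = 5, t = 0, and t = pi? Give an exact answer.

-4 + 5*pi

On [0, pi], (2*sin(t)) - (5) = 2*sin(t) - 5 is ≤ 0 throughout, so the area is a single integral of |2*sin(t) - 5|.
∫[0,pi] (2*sin(t) - 5) dt = 4 - 5*pi; the area of that piece is -4 + 5*pi.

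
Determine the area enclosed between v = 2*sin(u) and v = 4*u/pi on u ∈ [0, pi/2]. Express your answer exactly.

2 - pi/2

On [0, pi/2], (2*sin(u)) - (4*u/pi) = -4*u/pi + 2*sin(u) is ≥ 0 throughout, so the area is a single integral of |-4*u/pi + 2*sin(u)|.
∫[0,pi/2] (-4*u/pi + 2*sin(u)) du = 2 - pi/2.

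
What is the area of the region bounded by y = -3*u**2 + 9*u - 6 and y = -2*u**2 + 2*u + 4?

Set the curves equal: -3*u**2 + 9*u - 6 = -2*u**2 + 2*u + 4, so -u**2 + 7*u - 10 = 0, which factors as -(u - 5)*(u - 2) = 0. The curves meet at u = 2, 5.
On [2, 5], y = -3*u**2 + 9*u - 6 is on top; that piece has area ∫[2,5] (-u**2 + 7*u - 10) du = 9/2.

9/2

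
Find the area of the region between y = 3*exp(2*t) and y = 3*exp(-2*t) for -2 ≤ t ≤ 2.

-6 + 3*exp(-4) + 3*exp(4)

The difference (3*exp(2*t)) - (3*exp(-2*t)) = 3*exp(2*t) - 3*exp(-2*t) changes sign at t = 0 inside [-2, 2], so split the integral there.
∫[-2,0] (3*exp(2*t) - 3*exp(-2*t)) dt = -3*exp(4)/2 - 3*exp(-4)/2 + 3; the area of that piece is -3 + 3*exp(-4)/2 + 3*exp(4)/2.
∫[0,2] (3*exp(2*t) - 3*exp(-2*t)) dt = -3 + 3*exp(-4)/2 + 3*exp(4)/2.
Total area = (-3 + 3*exp(-4)/2 + 3*exp(4)/2) + (-3 + 3*exp(-4)/2 + 3*exp(4)/2) = -6 + 3*exp(-4) + 3*exp(4).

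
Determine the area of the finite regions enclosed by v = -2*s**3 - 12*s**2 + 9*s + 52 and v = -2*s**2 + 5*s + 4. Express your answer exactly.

443/3

Set the curves equal: -2*s**3 - 12*s**2 + 9*s + 52 = -2*s**2 + 5*s + 4, so -2*s**3 - 10*s**2 + 4*s + 48 = 0, which factors as -2*(s - 2)*(s + 3)*(s + 4) = 0. The curves meet at s = -4, -3, 2.
On [-4, -3], v = -2*s**2 + 5*s + 4 is on top; that piece has area ∫[-4,-3] (-(-2*s**3 - 10*s**2 + 4*s + 48)) ds = 11/6.
On [-3, 2], v = -2*s**3 - 12*s**2 + 9*s + 52 is on top; that piece has area ∫[-3,2] (-2*s**3 - 10*s**2 + 4*s + 48) ds = 875/6.
Total enclosed area = 11/6 + 875/6 = 443/3.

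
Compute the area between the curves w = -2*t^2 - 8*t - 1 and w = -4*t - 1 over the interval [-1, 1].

The difference (-2*t^2 - 8*t - 1) - (-4*t - 1) = -2*t^2 - 4*t changes sign at t = 0 inside [-1, 1], so split the integral there.
∫[-1,0] (-2*t^2 - 4*t) dt = 4/3.
∫[0,1] (-2*t^2 - 4*t) dt = -8/3; the area of that piece is 8/3.
Total area = 4/3 + 8/3 = 4.

4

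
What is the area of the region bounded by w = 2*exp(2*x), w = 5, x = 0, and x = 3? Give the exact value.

-19 - 11*log(2)/2 + log(10)/2 + 9*log(5)/2 + exp(6)

The difference (2*exp(2*x)) - (5) = 2*exp(2*x) - 5 changes sign at x = -log(2)/2 + log(5)/2 inside [0, 3], so split the integral there.
∫[0,-log(2)/2 + log(5)/2] (2*exp(2*x) - 5) dx = log(4*sqrt(10)/125) + 3/2; the area of that piece is -3/2 + log(25*sqrt(10)/8).
∫[-log(2)/2 + log(5)/2,3] (2*exp(2*x) - 5) dx = -35/2 - 5*log(2)/2 + 5*log(5)/2 + exp(6).
Total area = (-3/2 + log(25*sqrt(10)/8)) + (-35/2 - 5*log(2)/2 + 5*log(5)/2 + exp(6)) = -19 - 11*log(2)/2 + log(10)/2 + 9*log(5)/2 + exp(6).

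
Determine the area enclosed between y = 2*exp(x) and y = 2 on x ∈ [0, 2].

-6 + 2*exp(2)

On [0, 2], (2*exp(x)) - (2) = 2*exp(x) - 2 is ≥ 0 throughout, so the area is a single integral of |2*exp(x) - 2|.
∫[0,2] (2*exp(x) - 2) dx = -6 + 2*exp(2).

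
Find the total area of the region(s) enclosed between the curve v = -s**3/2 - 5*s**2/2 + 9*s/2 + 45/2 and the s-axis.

The curve meets the s-axis where -s**3/2 - 5*s**2/2 + 9*s/2 + 45/2 = 0, i.e. -(s - 3)*(s + 3)*(s + 5)/2 = 0, at s = -5, -3, 3.
On [-5, -3] the curve lies below the axis; ∫[-5,-3] (-s**3/2 - 5*s**2/2 + 9*s/2 + 45/2) ds = -14/3, giving area 14/3.
On [-3, 3] the curve lies above the axis; ∫[-3,3] (-s**3/2 - 5*s**2/2 + 9*s/2 + 45/2) ds = 90, giving area 90.
Total area = 14/3 + 90 = 284/3.

284/3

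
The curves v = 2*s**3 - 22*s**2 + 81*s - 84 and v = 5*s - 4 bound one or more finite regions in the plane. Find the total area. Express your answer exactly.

Set the curves equal: 2*s**3 - 22*s**2 + 81*s - 84 = 5*s - 4, so 2*s**3 - 22*s**2 + 76*s - 80 = 0, which factors as 2*(s - 5)*(s - 4)*(s - 2) = 0. The curves meet at s = 2, 4, 5.
On [2, 4], v = 2*s**3 - 22*s**2 + 81*s - 84 is on top; that piece has area ∫[2,4] (2*s**3 - 22*s**2 + 76*s - 80) ds = 16/3.
On [4, 5], v = 5*s - 4 is on top; that piece has area ∫[4,5] (-(2*s**3 - 22*s**2 + 76*s - 80)) ds = 5/6.
Total enclosed area = 16/3 + 5/6 = 37/6.

37/6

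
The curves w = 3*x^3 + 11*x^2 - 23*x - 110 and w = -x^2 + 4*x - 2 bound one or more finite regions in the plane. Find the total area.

1741/4

Set the curves equal: 3*x^3 + 11*x^2 - 23*x - 110 = -x^2 + 4*x - 2, so 3*x^3 + 12*x^2 - 27*x - 108 = 0, which factors as 3*(x - 3)*(x + 3)*(x + 4) = 0. The curves meet at x = -4, -3, 3.
On [-4, -3], w = 3*x^3 + 11*x^2 - 23*x - 110 is on top; that piece has area ∫[-4,-3] (3*x^3 + 12*x^2 - 27*x - 108) dx = 13/4.
On [-3, 3], w = -x^2 + 4*x - 2 is on top; that piece has area ∫[-3,3] (-(3*x^3 + 12*x^2 - 27*x - 108)) dx = 432.
Total enclosed area = 13/4 + 432 = 1741/4.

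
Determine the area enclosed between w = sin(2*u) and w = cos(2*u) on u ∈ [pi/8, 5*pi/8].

sqrt(2)

On [pi/8, 5*pi/8], (sin(2*u)) - (cos(2*u)) = sin(2*u) - cos(2*u) is ≥ 0 throughout, so the area is a single integral of |sin(2*u) - cos(2*u)|.
∫[pi/8,5*pi/8] (sin(2*u) - cos(2*u)) du = sqrt(2).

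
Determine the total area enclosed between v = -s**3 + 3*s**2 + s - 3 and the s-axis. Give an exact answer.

8

The curve meets the s-axis where -s**3 + 3*s**2 + s - 3 = 0, i.e. -(s - 3)*(s - 1)*(s + 1) = 0, at s = -1, 1, 3.
On [-1, 1] the curve lies below the axis; ∫[-1,1] (-s**3 + 3*s**2 + s - 3) ds = -4, giving area 4.
On [1, 3] the curve lies above the axis; ∫[1,3] (-s**3 + 3*s**2 + s - 3) ds = 4, giving area 4.
Total area = 4 + 4 = 8.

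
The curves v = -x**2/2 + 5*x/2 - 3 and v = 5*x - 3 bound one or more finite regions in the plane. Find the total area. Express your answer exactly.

Set the curves equal: -x**2/2 + 5*x/2 - 3 = 5*x - 3, so -x**2/2 - 5*x/2 = 0, which factors as -x*(x + 5)/2 = 0. The curves meet at x = -5, 0.
On [-5, 0], v = -x**2/2 + 5*x/2 - 3 is on top; that piece has area ∫[-5,0] (-x**2/2 - 5*x/2) dx = 125/12.

125/12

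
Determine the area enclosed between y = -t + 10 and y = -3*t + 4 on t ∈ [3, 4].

On [3, 4], (-t + 10) - (-3*t + 4) = 2*t + 6 is ≥ 0 throughout, so the area is a single integral of |2*t + 6|.
∫[3,4] (2*t + 6) dt = 13.

13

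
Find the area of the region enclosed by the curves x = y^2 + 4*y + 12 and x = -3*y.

1/6

Both boundary curves give x as a function of y, so integrate with respect to y. Setting them equal: y^2 + 7*y + 12 = 0, i.e. (y + 3)*(y + 4) = 0, so they meet at y = -4, -3.
For y in [-4, -3], x = y^2 + 4*y + 12 is on the left; area = ∫[-4,-3] (-(y^2 + 7*y + 12)) dy = 1/6.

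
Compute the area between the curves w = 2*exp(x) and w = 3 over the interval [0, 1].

The difference (2*exp(x)) - (3) = 2*exp(x) - 3 changes sign at x = log(3/2) inside [0, 1], so split the integral there.
∫[0,log(3/2)] (2*exp(x) - 3) dx = log(8/27) + 1; the area of that piece is -1 + log(27/8).
∫[log(3/2),1] (2*exp(x) - 3) dx = -6 - 3*log(2) + 3*log(3) + 2*exp(1).
Total area = (-1 + log(27/8)) + (-6 - 3*log(2) + 3*log(3) + 2*exp(1)) = -7 - 6*log(2) + 2*exp(1) + 6*log(3).

-7 - 6*log(2) + 2*exp(1) + 6*log(3)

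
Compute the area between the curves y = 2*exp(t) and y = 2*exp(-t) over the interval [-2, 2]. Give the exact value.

-8 + 4*exp(-2) + 4*exp(2)

The difference (2*exp(t)) - (2*exp(-t)) = 2*exp(t) - 2*exp(-t) changes sign at t = 0 inside [-2, 2], so split the integral there.
∫[-2,0] (2*exp(t) - 2*exp(-t)) dt = -2*exp(2) - 2*exp(-2) + 4; the area of that piece is -4 + 2*exp(-2) + 2*exp(2).
∫[0,2] (2*exp(t) - 2*exp(-t)) dt = -4 + 2*exp(-2) + 2*exp(2).
Total area = (-4 + 2*exp(-2) + 2*exp(2)) + (-4 + 2*exp(-2) + 2*exp(2)) = -8 + 4*exp(-2) + 4*exp(2).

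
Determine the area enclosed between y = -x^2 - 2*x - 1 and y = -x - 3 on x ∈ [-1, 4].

155/6

The difference (-x^2 - 2*x - 1) - (-x - 3) = -x^2 - x + 2 changes sign at x = 1 inside [-1, 4], so split the integral there.
∫[-1,1] (-x^2 - x + 2) dx = 10/3.
∫[1,4] (-x^2 - x + 2) dx = -45/2; the area of that piece is 45/2.
Total area = 10/3 + 45/2 = 155/6.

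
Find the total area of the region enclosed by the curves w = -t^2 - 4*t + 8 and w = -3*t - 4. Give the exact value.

Set the curves equal: -t^2 - 4*t + 8 = -3*t - 4, so -t^2 - t + 12 = 0, which factors as -(t - 3)*(t + 4) = 0. The curves meet at t = -4, 3.
On [-4, 3], w = -t^2 - 4*t + 8 is on top; that piece has area ∫[-4,3] (-t^2 - t + 12) dt = 343/6.

343/6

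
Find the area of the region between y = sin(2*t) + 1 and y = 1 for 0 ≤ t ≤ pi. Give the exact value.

The difference (sin(2*t) + 1) - (1) = sin(2*t) changes sign at t = pi/2 inside [0, pi], so split the integral there.
∫[0,pi/2] (sin(2*t)) dt = 1.
∫[pi/2,pi] (sin(2*t)) dt = -1; the area of that piece is 1.
Total area = 1 + 1 = 2.

2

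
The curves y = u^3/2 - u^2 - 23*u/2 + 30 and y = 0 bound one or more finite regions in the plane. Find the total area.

Set the curves equal: u^3/2 - u^2 - 23*u/2 + 30 = 0, so u^3/2 - u^2 - 23*u/2 + 30 = 0, which factors as (u - 4)*(u - 3)*(u + 5)/2 = 0. The curves meet at u = -5, 3, 4.
On [-5, 3], y = u^3/2 - u^2 - 23*u/2 + 30 is on top; that piece has area ∫[-5,3] (u^3/2 - u^2 - 23*u/2 + 30) du = 640/3.
On [3, 4], y = 0 is on top; that piece has area ∫[3,4] (-(u^3/2 - u^2 - 23*u/2 + 30)) du = 17/24.
Total enclosed area = 640/3 + 17/24 = 5137/24.

5137/24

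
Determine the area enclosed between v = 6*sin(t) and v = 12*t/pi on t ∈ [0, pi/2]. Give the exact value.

6 - 3*pi/2

On [0, pi/2], (6*sin(t)) - (12*t/pi) = -12*t/pi + 6*sin(t) is ≥ 0 throughout, so the area is a single integral of |-12*t/pi + 6*sin(t)|.
∫[0,pi/2] (-12*t/pi + 6*sin(t)) dt = 6 - 3*pi/2.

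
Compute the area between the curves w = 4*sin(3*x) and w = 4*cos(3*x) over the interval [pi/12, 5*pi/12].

On [pi/12, 5*pi/12], (4*sin(3*x)) - (4*cos(3*x)) = 4*sin(3*x) - 4*cos(3*x) is ≥ 0 throughout, so the area is a single integral of |4*sin(3*x) - 4*cos(3*x)|.
∫[pi/12,5*pi/12] (4*sin(3*x) - 4*cos(3*x)) dx = 8*sqrt(2)/3.

8*sqrt(2)/3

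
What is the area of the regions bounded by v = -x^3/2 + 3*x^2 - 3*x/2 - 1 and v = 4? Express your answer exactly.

81/4

Set the curves equal: -x^3/2 + 3*x^2 - 3*x/2 - 1 = 4, so -x^3/2 + 3*x^2 - 3*x/2 - 5 = 0, which factors as -(x - 5)*(x - 2)*(x + 1)/2 = 0. The curves meet at x = -1, 2, 5.
On [-1, 2], v = 4 is on top; that piece has area ∫[-1,2] (-(-x^3/2 + 3*x^2 - 3*x/2 - 5)) dx = 81/8.
On [2, 5], v = -x^3/2 + 3*x^2 - 3*x/2 - 1 is on top; that piece has area ∫[2,5] (-x^3/2 + 3*x^2 - 3*x/2 - 5) dx = 81/8.
Total enclosed area = 81/8 + 81/8 = 81/4.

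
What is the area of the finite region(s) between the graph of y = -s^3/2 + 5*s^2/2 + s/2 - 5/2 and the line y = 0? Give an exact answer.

The curve meets the s-axis where -s^3/2 + 5*s^2/2 + s/2 - 5/2 = 0, i.e. -(s - 5)*(s - 1)*(s + 1)/2 = 0, at s = -1, 1, 5.
On [-1, 1] the curve lies below the axis; ∫[-1,1] (-s^3/2 + 5*s^2/2 + s/2 - 5/2) ds = -10/3, giving area 10/3.
On [1, 5] the curve lies above the axis; ∫[1,5] (-s^3/2 + 5*s^2/2 + s/2 - 5/2) ds = 64/3, giving area 64/3.
Total area = 10/3 + 64/3 = 74/3.

74/3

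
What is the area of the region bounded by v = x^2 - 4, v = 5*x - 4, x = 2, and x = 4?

34/3

On [2, 4], (x^2 - 4) - (5*x - 4) = x^2 - 5*x is ≤ 0 throughout, so the area is a single integral of |x^2 - 5*x|.
∫[2,4] (x^2 - 5*x) dx = -34/3; the area of that piece is 34/3.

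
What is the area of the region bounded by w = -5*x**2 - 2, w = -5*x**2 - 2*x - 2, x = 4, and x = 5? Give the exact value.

On [4, 5], (-5*x**2 - 2) - (-5*x**2 - 2*x - 2) = 2*x is ≥ 0 throughout, so the area is a single integral of |2*x|.
∫[4,5] (2*x) dx = 9.

9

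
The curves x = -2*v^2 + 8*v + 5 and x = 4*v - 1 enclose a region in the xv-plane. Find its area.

Both boundary curves give x as a function of v, so integrate with respect to v. Setting them equal: -2*v^2 + 4*v + 6 = 0, i.e. -2*(v - 3)*(v + 1) = 0, so they meet at v = -1, 3.
For v in [-1, 3], x = -2*v^2 + 8*v + 5 is on the right; area = ∫[-1,3] (-2*v^2 + 4*v + 6) dv = 64/3.

64/3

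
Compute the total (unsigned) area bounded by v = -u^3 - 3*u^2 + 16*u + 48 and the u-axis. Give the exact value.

517/2

The curve meets the u-axis where -u^3 - 3*u^2 + 16*u + 48 = 0, i.e. -(u - 4)*(u + 3)*(u + 4) = 0, at u = -4, -3, 4.
On [-4, -3] the curve lies below the axis; ∫[-4,-3] (-u^3 - 3*u^2 + 16*u + 48) du = -5/4, giving area 5/4.
On [-3, 4] the curve lies above the axis; ∫[-3,4] (-u^3 - 3*u^2 + 16*u + 48) du = 1029/4, giving area 1029/4.
Total area = 5/4 + 1029/4 = 517/2.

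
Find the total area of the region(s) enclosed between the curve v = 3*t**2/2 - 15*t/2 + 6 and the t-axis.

The curve meets the t-axis where 3*t**2/2 - 15*t/2 + 6 = 0, i.e. 3*(t - 4)*(t - 1)/2 = 0, at t = 1, 4.
On [1, 4] the curve lies below the axis; ∫[1,4] (3*t**2/2 - 15*t/2 + 6) dt = -27/4, giving area 27/4.

27/4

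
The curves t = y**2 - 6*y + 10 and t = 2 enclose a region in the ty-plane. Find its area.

Both boundary curves give t as a function of y, so integrate with respect to y. Setting them equal: y**2 - 6*y + 8 = 0, i.e. (y - 4)*(y - 2) = 0, so they meet at y = 2, 4.
For y in [2, 4], t = y**2 - 6*y + 10 is on the left; area = ∫[2,4] (-(y**2 - 6*y + 8)) dy = 4/3.

4/3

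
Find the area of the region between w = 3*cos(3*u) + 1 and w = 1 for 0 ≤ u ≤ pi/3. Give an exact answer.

2

The difference (3*cos(3*u) + 1) - (1) = 3*cos(3*u) changes sign at u = pi/6 inside [0, pi/3], so split the integral there.
∫[0,pi/6] (3*cos(3*u)) du = 1.
∫[pi/6,pi/3] (3*cos(3*u)) du = -1; the area of that piece is 1.
Total area = 1 + 1 = 2.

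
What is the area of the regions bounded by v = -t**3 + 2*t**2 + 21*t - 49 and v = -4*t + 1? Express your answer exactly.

Set the curves equal: -t**3 + 2*t**2 + 21*t - 49 = -4*t + 1, so -t**3 + 2*t**2 + 25*t - 50 = 0, which factors as -(t - 5)*(t - 2)*(t + 5) = 0. The curves meet at t = -5, 2, 5.
On [-5, 2], v = -4*t + 1 is on top; that piece has area ∫[-5,2] (-(-t**3 + 2*t**2 + 25*t - 50)) dt = 4459/12.
On [2, 5], v = -t**3 + 2*t**2 + 21*t - 49 is on top; that piece has area ∫[2,5] (-t**3 + 2*t**2 + 25*t - 50) dt = 153/4.
Total enclosed area = 4459/12 + 153/4 = 2459/6.

2459/6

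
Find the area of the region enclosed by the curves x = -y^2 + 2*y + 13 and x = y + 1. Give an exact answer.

Both boundary curves give x as a function of y, so integrate with respect to y. Setting them equal: -y^2 + y + 12 = 0, i.e. -(y - 4)*(y + 3) = 0, so they meet at y = -3, 4.
For y in [-3, 4], x = -y^2 + 2*y + 13 is on the right; area = ∫[-3,4] (-y^2 + y + 12) dy = 343/6.

343/6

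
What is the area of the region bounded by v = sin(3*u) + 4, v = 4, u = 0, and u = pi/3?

2/3

On [0, pi/3], (sin(3*u) + 4) - (4) = sin(3*u) is ≥ 0 throughout, so the area is a single integral of |sin(3*u)|.
∫[0,pi/3] (sin(3*u)) du = 2/3.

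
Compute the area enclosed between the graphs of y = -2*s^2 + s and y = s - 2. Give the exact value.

Set the curves equal: -2*s^2 + s = s - 2, so -2*s^2 + 2 = 0, which factors as -2*(s - 1)*(s + 1) = 0. The curves meet at s = -1, 1.
On [-1, 1], y = -2*s^2 + s is on top; that piece has area ∫[-1,1] (-2*s^2 + 2) ds = 8/3.

8/3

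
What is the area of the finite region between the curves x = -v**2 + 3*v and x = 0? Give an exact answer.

Both boundary curves give x as a function of v, so integrate with respect to v. Setting them equal: -v**2 + 3*v = 0, i.e. -v*(v - 3) = 0, so they meet at v = 0, 3.
For v in [0, 3], x = -v**2 + 3*v is on the right; area = ∫[0,3] (-v**2 + 3*v) dv = 9/2.

9/2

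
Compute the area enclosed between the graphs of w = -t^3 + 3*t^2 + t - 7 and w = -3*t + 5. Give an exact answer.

131/4

Set the curves equal: -t^3 + 3*t^2 + t - 7 = -3*t + 5, so -t^3 + 3*t^2 + 4*t - 12 = 0, which factors as -(t - 3)*(t - 2)*(t + 2) = 0. The curves meet at t = -2, 2, 3.
On [-2, 2], w = -3*t + 5 is on top; that piece has area ∫[-2,2] (-(-t^3 + 3*t^2 + 4*t - 12)) dt = 32.
On [2, 3], w = -t^3 + 3*t^2 + t - 7 is on top; that piece has area ∫[2,3] (-t^3 + 3*t^2 + 4*t - 12) dt = 3/4.
Total enclosed area = 32 + 3/4 = 131/4.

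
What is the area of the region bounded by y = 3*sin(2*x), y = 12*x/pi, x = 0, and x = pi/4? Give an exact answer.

3/2 - 3*pi/8

On [0, pi/4], (3*sin(2*x)) - (12*x/pi) = -12*x/pi + 3*sin(2*x) is ≥ 0 throughout, so the area is a single integral of |-12*x/pi + 3*sin(2*x)|.
∫[0,pi/4] (-12*x/pi + 3*sin(2*x)) dx = 3/2 - 3*pi/8.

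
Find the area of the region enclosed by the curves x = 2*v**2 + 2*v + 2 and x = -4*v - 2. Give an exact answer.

Both boundary curves give x as a function of v, so integrate with respect to v. Setting them equal: 2*v**2 + 6*v + 4 = 0, i.e. 2*(v + 1)*(v + 2) = 0, so they meet at v = -2, -1.
For v in [-2, -1], x = 2*v**2 + 2*v + 2 is on the left; area = ∫[-2,-1] (-(2*v**2 + 6*v + 4)) dv = 1/3.

1/3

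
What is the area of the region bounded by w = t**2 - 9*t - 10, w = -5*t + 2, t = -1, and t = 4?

205/3

On [-1, 4], (t**2 - 9*t - 10) - (-5*t + 2) = t**2 - 4*t - 12 is ≤ 0 throughout, so the area is a single integral of |t**2 - 4*t - 12|.
∫[-1,4] (t**2 - 4*t - 12) dt = -205/3; the area of that piece is 205/3.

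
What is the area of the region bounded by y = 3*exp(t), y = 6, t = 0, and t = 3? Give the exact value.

-27 + 12*log(2) + 3*exp(3)

The difference (3*exp(t)) - (6) = 3*exp(t) - 6 changes sign at t = log(2) inside [0, 3], so split the integral there.
∫[0,log(2)] (3*exp(t) - 6) dt = 3 - log(64); the area of that piece is -3 + log(64).
∫[log(2),3] (3*exp(t) - 6) dt = -24 + 6*log(2) + 3*exp(3).
Total area = (-3 + log(64)) + (-24 + 6*log(2) + 3*exp(3)) = -27 + 12*log(2) + 3*exp(3).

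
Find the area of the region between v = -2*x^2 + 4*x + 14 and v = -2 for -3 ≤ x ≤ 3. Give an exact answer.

The difference (-2*x^2 + 4*x + 14) - (-2) = -2*x^2 + 4*x + 16 changes sign at x = -2 inside [-3, 3], so split the integral there.
∫[-3,-2] (-2*x^2 + 4*x + 16) dx = -20/3; the area of that piece is 20/3.
∫[-2,3] (-2*x^2 + 4*x + 16) dx = 200/3.
Total area = 20/3 + 200/3 = 220/3.

220/3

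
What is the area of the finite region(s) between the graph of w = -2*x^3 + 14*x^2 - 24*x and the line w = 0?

71/3

The curve meets the x-axis where -2*x^3 + 14*x^2 - 24*x = 0, i.e. -2*x*(x - 4)*(x - 3) = 0, at x = 0, 3, 4.
On [0, 3] the curve lies below the axis; ∫[0,3] (-2*x^3 + 14*x^2 - 24*x) dx = -45/2, giving area 45/2.
On [3, 4] the curve lies above the axis; ∫[3,4] (-2*x^3 + 14*x^2 - 24*x) dx = 7/6, giving area 7/6.
Total area = 45/2 + 7/6 = 71/3.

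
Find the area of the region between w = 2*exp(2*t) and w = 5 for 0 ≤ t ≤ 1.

-9 - 11*log(2)/2 + log(10)/2 + 9*log(5)/2 + exp(2)

The difference (2*exp(2*t)) - (5) = 2*exp(2*t) - 5 changes sign at t = -log(2)/2 + log(5)/2 inside [0, 1], so split the integral there.
∫[0,-log(2)/2 + log(5)/2] (2*exp(2*t) - 5) dt = log(4*sqrt(10)/125) + 3/2; the area of that piece is -3/2 + log(25*sqrt(10)/8).
∫[-log(2)/2 + log(5)/2,1] (2*exp(2*t) - 5) dt = -15/2 - 5*log(2)/2 + 5*log(5)/2 + exp(2).
Total area = (-3/2 + log(25*sqrt(10)/8)) + (-15/2 - 5*log(2)/2 + 5*log(5)/2 + exp(2)) = -9 - 11*log(2)/2 + log(10)/2 + 9*log(5)/2 + exp(2).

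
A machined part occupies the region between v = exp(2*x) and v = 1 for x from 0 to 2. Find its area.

-5/2 + exp(4)/2

On [0, 2], (exp(2*x)) - (1) = exp(2*x) - 1 is ≥ 0 throughout, so the area is a single integral of |exp(2*x) - 1|.
∫[0,2] (exp(2*x) - 1) dx = -5/2 + exp(4)/2.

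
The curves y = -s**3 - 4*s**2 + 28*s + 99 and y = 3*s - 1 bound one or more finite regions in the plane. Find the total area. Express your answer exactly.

Set the curves equal: -s**3 - 4*s**2 + 28*s + 99 = 3*s - 1, so -s**3 - 4*s**2 + 25*s + 100 = 0, which factors as -(s - 5)*(s + 4)*(s + 5) = 0. The curves meet at s = -5, -4, 5.
On [-5, -4], y = 3*s - 1 is on top; that piece has area ∫[-5,-4] (-(-s**3 - 4*s**2 + 25*s + 100)) ds = 19/12.
On [-4, 5], y = -s**3 - 4*s**2 + 28*s + 99 is on top; that piece has area ∫[-4,5] (-s**3 - 4*s**2 + 25*s + 100) ds = 2673/4.
Total enclosed area = 19/12 + 2673/4 = 4019/6.

4019/6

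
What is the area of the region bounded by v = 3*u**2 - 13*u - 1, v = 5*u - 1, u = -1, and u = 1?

18

The difference (3*u**2 - 13*u - 1) - (5*u - 1) = 3*u**2 - 18*u changes sign at u = 0 inside [-1, 1], so split the integral there.
∫[-1,0] (3*u**2 - 18*u) du = 10.
∫[0,1] (3*u**2 - 18*u) du = -8; the area of that piece is 8.
Total area = 10 + 8 = 18.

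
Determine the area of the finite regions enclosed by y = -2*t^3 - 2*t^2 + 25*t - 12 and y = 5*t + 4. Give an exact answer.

443/3

Set the curves equal: -2*t^3 - 2*t^2 + 25*t - 12 = 5*t + 4, so -2*t^3 - 2*t^2 + 20*t - 16 = 0, which factors as -2*(t - 2)*(t - 1)*(t + 4) = 0. The curves meet at t = -4, 1, 2.
On [-4, 1], y = 5*t + 4 is on top; that piece has area ∫[-4,1] (-(-2*t^3 - 2*t^2 + 20*t - 16)) dt = 875/6.
On [1, 2], y = -2*t^3 - 2*t^2 + 25*t - 12 is on top; that piece has area ∫[1,2] (-2*t^3 - 2*t^2 + 20*t - 16) dt = 11/6.
Total enclosed area = 875/6 + 11/6 = 443/3.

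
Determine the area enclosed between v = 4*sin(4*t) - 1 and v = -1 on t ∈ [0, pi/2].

4

The difference (4*sin(4*t) - 1) - (-1) = 4*sin(4*t) changes sign at t = pi/4 inside [0, pi/2], so split the integral there.
∫[0,pi/4] (4*sin(4*t)) dt = 2.
∫[pi/4,pi/2] (4*sin(4*t)) dt = -2; the area of that piece is 2.
Total area = 2 + 2 = 4.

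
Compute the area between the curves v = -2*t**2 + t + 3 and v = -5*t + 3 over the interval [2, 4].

The difference (-2*t**2 + t + 3) - (-5*t + 3) = -2*t**2 + 6*t changes sign at t = 3 inside [2, 4], so split the integral there.
∫[2,3] (-2*t**2 + 6*t) dt = 7/3.
∫[3,4] (-2*t**2 + 6*t) dt = -11/3; the area of that piece is 11/3.
Total area = 7/3 + 11/3 = 6.

6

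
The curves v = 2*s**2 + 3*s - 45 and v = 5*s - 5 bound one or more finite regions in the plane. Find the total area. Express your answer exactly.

243

Set the curves equal: 2*s**2 + 3*s - 45 = 5*s - 5, so 2*s**2 - 2*s - 40 = 0, which factors as 2*(s - 5)*(s + 4) = 0. The curves meet at s = -4, 5.
On [-4, 5], v = 5*s - 5 is on top; that piece has area ∫[-4,5] (-(2*s**2 - 2*s - 40)) ds = 243.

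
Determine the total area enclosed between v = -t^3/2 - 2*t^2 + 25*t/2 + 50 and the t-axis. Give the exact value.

The curve meets the t-axis where -t^3/2 - 2*t^2 + 25*t/2 + 50 = 0, i.e. -(t - 5)*(t + 4)*(t + 5)/2 = 0, at t = -5, -4, 5.
On [-5, -4] the curve lies below the axis; ∫[-5,-4] (-t^3/2 - 2*t^2 + 25*t/2 + 50) dt = -19/24, giving area 19/24.
On [-4, 5] the curve lies above the axis; ∫[-4,5] (-t^3/2 - 2*t^2 + 25*t/2 + 50) dt = 2673/8, giving area 2673/8.
Total area = 19/24 + 2673/8 = 4019/12.

4019/12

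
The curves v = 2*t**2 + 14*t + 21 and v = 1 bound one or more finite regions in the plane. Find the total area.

9

Set the curves equal: 2*t**2 + 14*t + 21 = 1, so 2*t**2 + 14*t + 20 = 0, which factors as 2*(t + 2)*(t + 5) = 0. The curves meet at t = -5, -2.
On [-5, -2], v = 1 is on top; that piece has area ∫[-5,-2] (-(2*t**2 + 14*t + 20)) dt = 9.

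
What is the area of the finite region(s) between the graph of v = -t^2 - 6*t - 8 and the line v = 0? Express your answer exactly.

The curve meets the t-axis where -t^2 - 6*t - 8 = 0, i.e. -(t + 2)*(t + 4) = 0, at t = -4, -2.
On [-4, -2] the curve lies above the axis; ∫[-4,-2] (-t^2 - 6*t - 8) dt = 4/3, giving area 4/3.

4/3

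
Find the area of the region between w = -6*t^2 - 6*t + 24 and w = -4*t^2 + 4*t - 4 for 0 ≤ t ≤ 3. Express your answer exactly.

The difference (-6*t^2 - 6*t + 24) - (-4*t^2 + 4*t - 4) = -2*t^2 - 10*t + 28 changes sign at t = 2 inside [0, 3], so split the integral there.
∫[0,2] (-2*t^2 - 10*t + 28) dt = 92/3.
∫[2,3] (-2*t^2 - 10*t + 28) dt = -29/3; the area of that piece is 29/3.
Total area = 92/3 + 29/3 = 121/3.

121/3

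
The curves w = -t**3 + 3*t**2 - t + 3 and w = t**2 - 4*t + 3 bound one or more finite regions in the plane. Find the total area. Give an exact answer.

71/6

Set the curves equal: -t**3 + 3*t**2 - t + 3 = t**2 - 4*t + 3, so -t**3 + 2*t**2 + 3*t = 0, which factors as -t*(t - 3)*(t + 1) = 0. The curves meet at t = -1, 0, 3.
On [-1, 0], w = t**2 - 4*t + 3 is on top; that piece has area ∫[-1,0] (-(-t**3 + 2*t**2 + 3*t)) dt = 7/12.
On [0, 3], w = -t**3 + 3*t**2 - t + 3 is on top; that piece has area ∫[0,3] (-t**3 + 2*t**2 + 3*t) dt = 45/4.
Total enclosed area = 7/12 + 45/4 = 71/6.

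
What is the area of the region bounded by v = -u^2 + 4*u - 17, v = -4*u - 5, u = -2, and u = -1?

On [-2, -1], (-u^2 + 4*u - 17) - (-4*u - 5) = -u^2 + 8*u - 12 is ≤ 0 throughout, so the area is a single integral of |-u^2 + 8*u - 12|.
∫[-2,-1] (-u^2 + 8*u - 12) du = -79/3; the area of that piece is 79/3.

79/3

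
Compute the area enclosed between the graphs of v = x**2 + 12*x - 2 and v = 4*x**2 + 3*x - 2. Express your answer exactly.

27/2

Set the curves equal: x**2 + 12*x - 2 = 4*x**2 + 3*x - 2, so -3*x**2 + 9*x = 0, which factors as -3*x*(x - 3) = 0. The curves meet at x = 0, 3.
On [0, 3], v = x**2 + 12*x - 2 is on top; that piece has area ∫[0,3] (-3*x**2 + 9*x) dx = 27/2.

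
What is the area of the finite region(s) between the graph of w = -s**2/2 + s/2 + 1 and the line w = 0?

9/4

The curve meets the s-axis where -s**2/2 + s/2 + 1 = 0, i.e. -(s - 2)*(s + 1)/2 = 0, at s = -1, 2.
On [-1, 2] the curve lies above the axis; ∫[-1,2] (-s**2/2 + s/2 + 1) ds = 9/4, giving area 9/4.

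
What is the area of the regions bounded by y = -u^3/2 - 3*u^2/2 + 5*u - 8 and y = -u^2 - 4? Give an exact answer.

443/12

Set the curves equal: -u^3/2 - 3*u^2/2 + 5*u - 8 = -u^2 - 4, so -u^3/2 - u^2/2 + 5*u - 4 = 0, which factors as -(u - 2)*(u - 1)*(u + 4)/2 = 0. The curves meet at u = -4, 1, 2.
On [-4, 1], y = -u^2 - 4 is on top; that piece has area ∫[-4,1] (-(-u^3/2 - u^2/2 + 5*u - 4)) du = 875/24.
On [1, 2], y = -u^3/2 - 3*u^2/2 + 5*u - 8 is on top; that piece has area ∫[1,2] (-u^3/2 - u^2/2 + 5*u - 4) du = 11/24.
Total enclosed area = 875/24 + 11/24 = 443/12.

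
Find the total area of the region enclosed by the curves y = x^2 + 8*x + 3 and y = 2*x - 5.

4/3

Set the curves equal: x^2 + 8*x + 3 = 2*x - 5, so x^2 + 6*x + 8 = 0, which factors as (x + 2)*(x + 4) = 0. The curves meet at x = -4, -2.
On [-4, -2], y = 2*x - 5 is on top; that piece has area ∫[-4,-2] (-(x^2 + 6*x + 8)) dx = 4/3.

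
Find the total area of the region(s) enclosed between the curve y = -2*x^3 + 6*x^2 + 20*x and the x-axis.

407/2

The curve meets the x-axis where -2*x^3 + 6*x^2 + 20*x = 0, i.e. -2*x*(x - 5)*(x + 2) = 0, at x = -2, 0, 5.
On [-2, 0] the curve lies below the axis; ∫[-2,0] (-2*x^3 + 6*x^2 + 20*x) dx = -16, giving area 16.
On [0, 5] the curve lies above the axis; ∫[0,5] (-2*x^3 + 6*x^2 + 20*x) dx = 375/2, giving area 375/2.
Total area = 16 + 375/2 = 407/2.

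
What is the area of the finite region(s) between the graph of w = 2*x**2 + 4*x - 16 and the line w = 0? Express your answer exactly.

72

The curve meets the x-axis where 2*x**2 + 4*x - 16 = 0, i.e. 2*(x - 2)*(x + 4) = 0, at x = -4, 2.
On [-4, 2] the curve lies below the axis; ∫[-4,2] (2*x**2 + 4*x - 16) dx = -72, giving area 72.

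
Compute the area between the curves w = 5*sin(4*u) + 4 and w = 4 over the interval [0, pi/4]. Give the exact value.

5/2

On [0, pi/4], (5*sin(4*u) + 4) - (4) = 5*sin(4*u) is ≥ 0 throughout, so the area is a single integral of |5*sin(4*u)|.
∫[0,pi/4] (5*sin(4*u)) du = 5/2.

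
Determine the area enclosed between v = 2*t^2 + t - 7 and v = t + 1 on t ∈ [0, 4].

The difference (2*t^2 + t - 7) - (t + 1) = 2*t^2 - 8 changes sign at t = 2 inside [0, 4], so split the integral there.
∫[0,2] (2*t^2 - 8) dt = -32/3; the area of that piece is 32/3.
∫[2,4] (2*t^2 - 8) dt = 64/3.
Total area = 32/3 + 64/3 = 32.

32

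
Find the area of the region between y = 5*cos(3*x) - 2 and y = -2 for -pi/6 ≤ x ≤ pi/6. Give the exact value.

On [-pi/6, pi/6], (5*cos(3*x) - 2) - (-2) = 5*cos(3*x) is ≥ 0 throughout, so the area is a single integral of |5*cos(3*x)|.
∫[-pi/6,pi/6] (5*cos(3*x)) dx = 10/3.

10/3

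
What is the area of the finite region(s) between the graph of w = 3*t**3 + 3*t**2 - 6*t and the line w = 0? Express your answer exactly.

The curve meets the t-axis where 3*t**3 + 3*t**2 - 6*t = 0, i.e. 3*t*(t - 1)*(t + 2) = 0, at t = -2, 0, 1.
On [-2, 0] the curve lies above the axis; ∫[-2,0] (3*t**3 + 3*t**2 - 6*t) dt = 8, giving area 8.
On [0, 1] the curve lies below the axis; ∫[0,1] (3*t**3 + 3*t**2 - 6*t) dt = -5/4, giving area 5/4.
Total area = 8 + 5/4 = 37/4.

37/4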